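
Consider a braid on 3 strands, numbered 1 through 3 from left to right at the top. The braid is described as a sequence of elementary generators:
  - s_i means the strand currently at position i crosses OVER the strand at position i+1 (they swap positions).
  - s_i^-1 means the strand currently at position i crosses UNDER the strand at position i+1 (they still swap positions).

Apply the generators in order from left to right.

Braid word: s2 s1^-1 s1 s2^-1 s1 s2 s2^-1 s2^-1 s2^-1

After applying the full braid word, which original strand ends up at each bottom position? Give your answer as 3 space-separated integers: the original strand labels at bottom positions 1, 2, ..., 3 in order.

Answer: 2 1 3

Derivation:
Gen 1 (s2): strand 2 crosses over strand 3. Perm now: [1 3 2]
Gen 2 (s1^-1): strand 1 crosses under strand 3. Perm now: [3 1 2]
Gen 3 (s1): strand 3 crosses over strand 1. Perm now: [1 3 2]
Gen 4 (s2^-1): strand 3 crosses under strand 2. Perm now: [1 2 3]
Gen 5 (s1): strand 1 crosses over strand 2. Perm now: [2 1 3]
Gen 6 (s2): strand 1 crosses over strand 3. Perm now: [2 3 1]
Gen 7 (s2^-1): strand 3 crosses under strand 1. Perm now: [2 1 3]
Gen 8 (s2^-1): strand 1 crosses under strand 3. Perm now: [2 3 1]
Gen 9 (s2^-1): strand 3 crosses under strand 1. Perm now: [2 1 3]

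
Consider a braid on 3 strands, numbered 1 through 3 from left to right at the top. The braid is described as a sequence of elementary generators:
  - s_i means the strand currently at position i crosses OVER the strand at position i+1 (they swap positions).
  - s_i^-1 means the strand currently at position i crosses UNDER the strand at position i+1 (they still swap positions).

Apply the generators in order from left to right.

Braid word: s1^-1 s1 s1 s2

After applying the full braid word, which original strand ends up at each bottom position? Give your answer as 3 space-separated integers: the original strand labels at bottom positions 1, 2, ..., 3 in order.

Gen 1 (s1^-1): strand 1 crosses under strand 2. Perm now: [2 1 3]
Gen 2 (s1): strand 2 crosses over strand 1. Perm now: [1 2 3]
Gen 3 (s1): strand 1 crosses over strand 2. Perm now: [2 1 3]
Gen 4 (s2): strand 1 crosses over strand 3. Perm now: [2 3 1]

Answer: 2 3 1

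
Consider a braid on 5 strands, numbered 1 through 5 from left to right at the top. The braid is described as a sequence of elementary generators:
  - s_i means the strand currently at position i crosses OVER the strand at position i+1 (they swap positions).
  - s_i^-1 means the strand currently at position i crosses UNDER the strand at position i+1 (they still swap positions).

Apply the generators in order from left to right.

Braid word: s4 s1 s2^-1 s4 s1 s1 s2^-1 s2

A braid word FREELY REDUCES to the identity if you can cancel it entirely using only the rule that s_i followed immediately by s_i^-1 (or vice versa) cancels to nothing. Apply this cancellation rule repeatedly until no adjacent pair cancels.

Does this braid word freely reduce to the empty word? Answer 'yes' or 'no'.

Answer: no

Derivation:
Gen 1 (s4): push. Stack: [s4]
Gen 2 (s1): push. Stack: [s4 s1]
Gen 3 (s2^-1): push. Stack: [s4 s1 s2^-1]
Gen 4 (s4): push. Stack: [s4 s1 s2^-1 s4]
Gen 5 (s1): push. Stack: [s4 s1 s2^-1 s4 s1]
Gen 6 (s1): push. Stack: [s4 s1 s2^-1 s4 s1 s1]
Gen 7 (s2^-1): push. Stack: [s4 s1 s2^-1 s4 s1 s1 s2^-1]
Gen 8 (s2): cancels prior s2^-1. Stack: [s4 s1 s2^-1 s4 s1 s1]
Reduced word: s4 s1 s2^-1 s4 s1 s1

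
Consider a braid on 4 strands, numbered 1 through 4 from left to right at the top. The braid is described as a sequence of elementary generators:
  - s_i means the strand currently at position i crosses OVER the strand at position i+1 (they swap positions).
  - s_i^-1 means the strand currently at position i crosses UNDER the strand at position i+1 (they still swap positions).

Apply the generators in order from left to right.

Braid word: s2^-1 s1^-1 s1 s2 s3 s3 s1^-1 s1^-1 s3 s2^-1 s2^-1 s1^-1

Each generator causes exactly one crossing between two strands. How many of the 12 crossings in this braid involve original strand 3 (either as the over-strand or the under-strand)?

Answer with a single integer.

Answer: 7

Derivation:
Gen 1: crossing 2x3. Involves strand 3? yes. Count so far: 1
Gen 2: crossing 1x3. Involves strand 3? yes. Count so far: 2
Gen 3: crossing 3x1. Involves strand 3? yes. Count so far: 3
Gen 4: crossing 3x2. Involves strand 3? yes. Count so far: 4
Gen 5: crossing 3x4. Involves strand 3? yes. Count so far: 5
Gen 6: crossing 4x3. Involves strand 3? yes. Count so far: 6
Gen 7: crossing 1x2. Involves strand 3? no. Count so far: 6
Gen 8: crossing 2x1. Involves strand 3? no. Count so far: 6
Gen 9: crossing 3x4. Involves strand 3? yes. Count so far: 7
Gen 10: crossing 2x4. Involves strand 3? no. Count so far: 7
Gen 11: crossing 4x2. Involves strand 3? no. Count so far: 7
Gen 12: crossing 1x2. Involves strand 3? no. Count so far: 7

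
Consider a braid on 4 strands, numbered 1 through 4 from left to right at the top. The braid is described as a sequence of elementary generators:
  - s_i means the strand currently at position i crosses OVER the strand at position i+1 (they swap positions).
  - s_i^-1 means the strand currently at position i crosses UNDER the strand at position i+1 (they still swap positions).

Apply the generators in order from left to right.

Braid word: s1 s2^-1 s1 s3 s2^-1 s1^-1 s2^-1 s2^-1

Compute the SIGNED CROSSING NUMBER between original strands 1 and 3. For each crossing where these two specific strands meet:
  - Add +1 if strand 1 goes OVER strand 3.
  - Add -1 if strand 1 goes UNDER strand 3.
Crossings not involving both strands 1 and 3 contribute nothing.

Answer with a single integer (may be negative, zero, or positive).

Gen 1: crossing 1x2. Both 1&3? no. Sum: 0
Gen 2: 1 under 3. Both 1&3? yes. Contrib: -1. Sum: -1
Gen 3: crossing 2x3. Both 1&3? no. Sum: -1
Gen 4: crossing 1x4. Both 1&3? no. Sum: -1
Gen 5: crossing 2x4. Both 1&3? no. Sum: -1
Gen 6: crossing 3x4. Both 1&3? no. Sum: -1
Gen 7: crossing 3x2. Both 1&3? no. Sum: -1
Gen 8: crossing 2x3. Both 1&3? no. Sum: -1

Answer: -1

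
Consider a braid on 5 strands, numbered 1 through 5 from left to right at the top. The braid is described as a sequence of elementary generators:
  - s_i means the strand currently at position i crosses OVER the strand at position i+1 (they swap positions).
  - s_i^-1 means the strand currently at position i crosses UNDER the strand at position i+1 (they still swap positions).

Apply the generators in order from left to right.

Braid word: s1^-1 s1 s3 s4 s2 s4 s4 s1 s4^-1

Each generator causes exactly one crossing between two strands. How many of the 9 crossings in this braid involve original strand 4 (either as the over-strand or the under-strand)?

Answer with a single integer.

Gen 1: crossing 1x2. Involves strand 4? no. Count so far: 0
Gen 2: crossing 2x1. Involves strand 4? no. Count so far: 0
Gen 3: crossing 3x4. Involves strand 4? yes. Count so far: 1
Gen 4: crossing 3x5. Involves strand 4? no. Count so far: 1
Gen 5: crossing 2x4. Involves strand 4? yes. Count so far: 2
Gen 6: crossing 5x3. Involves strand 4? no. Count so far: 2
Gen 7: crossing 3x5. Involves strand 4? no. Count so far: 2
Gen 8: crossing 1x4. Involves strand 4? yes. Count so far: 3
Gen 9: crossing 5x3. Involves strand 4? no. Count so far: 3

Answer: 3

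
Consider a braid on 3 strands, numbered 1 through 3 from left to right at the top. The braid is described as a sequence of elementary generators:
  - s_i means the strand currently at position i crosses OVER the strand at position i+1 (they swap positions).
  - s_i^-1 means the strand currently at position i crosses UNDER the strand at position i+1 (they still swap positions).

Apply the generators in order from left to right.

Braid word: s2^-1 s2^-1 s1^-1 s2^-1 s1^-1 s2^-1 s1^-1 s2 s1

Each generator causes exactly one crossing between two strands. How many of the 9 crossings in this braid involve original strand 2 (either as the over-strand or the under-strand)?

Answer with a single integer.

Answer: 7

Derivation:
Gen 1: crossing 2x3. Involves strand 2? yes. Count so far: 1
Gen 2: crossing 3x2. Involves strand 2? yes. Count so far: 2
Gen 3: crossing 1x2. Involves strand 2? yes. Count so far: 3
Gen 4: crossing 1x3. Involves strand 2? no. Count so far: 3
Gen 5: crossing 2x3. Involves strand 2? yes. Count so far: 4
Gen 6: crossing 2x1. Involves strand 2? yes. Count so far: 5
Gen 7: crossing 3x1. Involves strand 2? no. Count so far: 5
Gen 8: crossing 3x2. Involves strand 2? yes. Count so far: 6
Gen 9: crossing 1x2. Involves strand 2? yes. Count so far: 7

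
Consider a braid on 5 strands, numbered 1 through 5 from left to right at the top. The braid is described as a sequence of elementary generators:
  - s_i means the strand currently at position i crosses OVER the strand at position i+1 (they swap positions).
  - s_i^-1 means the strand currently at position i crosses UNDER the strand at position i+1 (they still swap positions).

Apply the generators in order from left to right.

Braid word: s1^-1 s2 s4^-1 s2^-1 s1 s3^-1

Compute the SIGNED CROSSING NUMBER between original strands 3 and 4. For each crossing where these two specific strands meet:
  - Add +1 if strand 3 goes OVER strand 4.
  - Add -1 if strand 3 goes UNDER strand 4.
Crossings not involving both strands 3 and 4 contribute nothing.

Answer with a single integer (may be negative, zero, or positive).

Answer: 0

Derivation:
Gen 1: crossing 1x2. Both 3&4? no. Sum: 0
Gen 2: crossing 1x3. Both 3&4? no. Sum: 0
Gen 3: crossing 4x5. Both 3&4? no. Sum: 0
Gen 4: crossing 3x1. Both 3&4? no. Sum: 0
Gen 5: crossing 2x1. Both 3&4? no. Sum: 0
Gen 6: crossing 3x5. Both 3&4? no. Sum: 0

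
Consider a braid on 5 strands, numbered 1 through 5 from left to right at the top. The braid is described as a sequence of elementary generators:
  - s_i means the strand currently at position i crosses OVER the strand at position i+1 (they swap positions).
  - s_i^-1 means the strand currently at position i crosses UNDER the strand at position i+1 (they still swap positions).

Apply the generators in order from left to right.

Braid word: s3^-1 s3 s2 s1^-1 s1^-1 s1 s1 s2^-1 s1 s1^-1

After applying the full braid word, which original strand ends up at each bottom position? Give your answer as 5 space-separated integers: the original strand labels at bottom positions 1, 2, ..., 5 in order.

Gen 1 (s3^-1): strand 3 crosses under strand 4. Perm now: [1 2 4 3 5]
Gen 2 (s3): strand 4 crosses over strand 3. Perm now: [1 2 3 4 5]
Gen 3 (s2): strand 2 crosses over strand 3. Perm now: [1 3 2 4 5]
Gen 4 (s1^-1): strand 1 crosses under strand 3. Perm now: [3 1 2 4 5]
Gen 5 (s1^-1): strand 3 crosses under strand 1. Perm now: [1 3 2 4 5]
Gen 6 (s1): strand 1 crosses over strand 3. Perm now: [3 1 2 4 5]
Gen 7 (s1): strand 3 crosses over strand 1. Perm now: [1 3 2 4 5]
Gen 8 (s2^-1): strand 3 crosses under strand 2. Perm now: [1 2 3 4 5]
Gen 9 (s1): strand 1 crosses over strand 2. Perm now: [2 1 3 4 5]
Gen 10 (s1^-1): strand 2 crosses under strand 1. Perm now: [1 2 3 4 5]

Answer: 1 2 3 4 5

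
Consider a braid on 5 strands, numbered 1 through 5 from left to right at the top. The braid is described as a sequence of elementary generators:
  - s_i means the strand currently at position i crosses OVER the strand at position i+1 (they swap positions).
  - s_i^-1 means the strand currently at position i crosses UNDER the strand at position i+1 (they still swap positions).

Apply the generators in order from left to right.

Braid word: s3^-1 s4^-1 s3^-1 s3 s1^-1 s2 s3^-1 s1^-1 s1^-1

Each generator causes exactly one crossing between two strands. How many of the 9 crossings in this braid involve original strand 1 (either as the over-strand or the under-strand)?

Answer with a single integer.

Gen 1: crossing 3x4. Involves strand 1? no. Count so far: 0
Gen 2: crossing 3x5. Involves strand 1? no. Count so far: 0
Gen 3: crossing 4x5. Involves strand 1? no. Count so far: 0
Gen 4: crossing 5x4. Involves strand 1? no. Count so far: 0
Gen 5: crossing 1x2. Involves strand 1? yes. Count so far: 1
Gen 6: crossing 1x4. Involves strand 1? yes. Count so far: 2
Gen 7: crossing 1x5. Involves strand 1? yes. Count so far: 3
Gen 8: crossing 2x4. Involves strand 1? no. Count so far: 3
Gen 9: crossing 4x2. Involves strand 1? no. Count so far: 3

Answer: 3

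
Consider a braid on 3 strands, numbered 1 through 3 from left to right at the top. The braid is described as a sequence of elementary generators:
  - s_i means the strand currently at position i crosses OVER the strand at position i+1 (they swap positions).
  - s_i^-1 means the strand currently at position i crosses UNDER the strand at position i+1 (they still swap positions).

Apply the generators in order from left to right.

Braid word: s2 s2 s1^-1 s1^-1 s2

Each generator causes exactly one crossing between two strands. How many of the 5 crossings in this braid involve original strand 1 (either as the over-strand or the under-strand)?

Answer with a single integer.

Answer: 2

Derivation:
Gen 1: crossing 2x3. Involves strand 1? no. Count so far: 0
Gen 2: crossing 3x2. Involves strand 1? no. Count so far: 0
Gen 3: crossing 1x2. Involves strand 1? yes. Count so far: 1
Gen 4: crossing 2x1. Involves strand 1? yes. Count so far: 2
Gen 5: crossing 2x3. Involves strand 1? no. Count so far: 2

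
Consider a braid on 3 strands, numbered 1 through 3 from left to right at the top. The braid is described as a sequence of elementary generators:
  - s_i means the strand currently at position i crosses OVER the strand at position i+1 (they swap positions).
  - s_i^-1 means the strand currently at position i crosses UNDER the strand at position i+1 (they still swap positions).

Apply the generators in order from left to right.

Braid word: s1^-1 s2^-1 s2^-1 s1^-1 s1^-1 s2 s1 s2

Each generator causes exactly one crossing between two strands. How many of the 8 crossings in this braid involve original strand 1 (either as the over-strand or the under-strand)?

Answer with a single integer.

Gen 1: crossing 1x2. Involves strand 1? yes. Count so far: 1
Gen 2: crossing 1x3. Involves strand 1? yes. Count so far: 2
Gen 3: crossing 3x1. Involves strand 1? yes. Count so far: 3
Gen 4: crossing 2x1. Involves strand 1? yes. Count so far: 4
Gen 5: crossing 1x2. Involves strand 1? yes. Count so far: 5
Gen 6: crossing 1x3. Involves strand 1? yes. Count so far: 6
Gen 7: crossing 2x3. Involves strand 1? no. Count so far: 6
Gen 8: crossing 2x1. Involves strand 1? yes. Count so far: 7

Answer: 7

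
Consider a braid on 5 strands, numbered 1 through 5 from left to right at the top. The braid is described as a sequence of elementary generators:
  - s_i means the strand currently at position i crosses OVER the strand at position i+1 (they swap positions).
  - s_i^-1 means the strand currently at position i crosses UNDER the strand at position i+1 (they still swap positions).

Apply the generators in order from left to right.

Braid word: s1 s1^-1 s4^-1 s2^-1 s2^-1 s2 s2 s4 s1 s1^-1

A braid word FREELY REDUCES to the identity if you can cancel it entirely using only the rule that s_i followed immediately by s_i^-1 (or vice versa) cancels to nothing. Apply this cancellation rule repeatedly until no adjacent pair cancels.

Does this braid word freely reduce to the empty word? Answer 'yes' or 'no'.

Gen 1 (s1): push. Stack: [s1]
Gen 2 (s1^-1): cancels prior s1. Stack: []
Gen 3 (s4^-1): push. Stack: [s4^-1]
Gen 4 (s2^-1): push. Stack: [s4^-1 s2^-1]
Gen 5 (s2^-1): push. Stack: [s4^-1 s2^-1 s2^-1]
Gen 6 (s2): cancels prior s2^-1. Stack: [s4^-1 s2^-1]
Gen 7 (s2): cancels prior s2^-1. Stack: [s4^-1]
Gen 8 (s4): cancels prior s4^-1. Stack: []
Gen 9 (s1): push. Stack: [s1]
Gen 10 (s1^-1): cancels prior s1. Stack: []
Reduced word: (empty)

Answer: yes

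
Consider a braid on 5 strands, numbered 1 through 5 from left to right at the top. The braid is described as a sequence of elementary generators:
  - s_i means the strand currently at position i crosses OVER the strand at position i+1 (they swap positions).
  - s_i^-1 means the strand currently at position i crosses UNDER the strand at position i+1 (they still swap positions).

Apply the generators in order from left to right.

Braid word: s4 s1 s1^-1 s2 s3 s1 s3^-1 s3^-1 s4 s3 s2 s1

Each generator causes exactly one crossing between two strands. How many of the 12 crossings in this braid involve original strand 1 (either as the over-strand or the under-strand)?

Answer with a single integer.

Gen 1: crossing 4x5. Involves strand 1? no. Count so far: 0
Gen 2: crossing 1x2. Involves strand 1? yes. Count so far: 1
Gen 3: crossing 2x1. Involves strand 1? yes. Count so far: 2
Gen 4: crossing 2x3. Involves strand 1? no. Count so far: 2
Gen 5: crossing 2x5. Involves strand 1? no. Count so far: 2
Gen 6: crossing 1x3. Involves strand 1? yes. Count so far: 3
Gen 7: crossing 5x2. Involves strand 1? no. Count so far: 3
Gen 8: crossing 2x5. Involves strand 1? no. Count so far: 3
Gen 9: crossing 2x4. Involves strand 1? no. Count so far: 3
Gen 10: crossing 5x4. Involves strand 1? no. Count so far: 3
Gen 11: crossing 1x4. Involves strand 1? yes. Count so far: 4
Gen 12: crossing 3x4. Involves strand 1? no. Count so far: 4

Answer: 4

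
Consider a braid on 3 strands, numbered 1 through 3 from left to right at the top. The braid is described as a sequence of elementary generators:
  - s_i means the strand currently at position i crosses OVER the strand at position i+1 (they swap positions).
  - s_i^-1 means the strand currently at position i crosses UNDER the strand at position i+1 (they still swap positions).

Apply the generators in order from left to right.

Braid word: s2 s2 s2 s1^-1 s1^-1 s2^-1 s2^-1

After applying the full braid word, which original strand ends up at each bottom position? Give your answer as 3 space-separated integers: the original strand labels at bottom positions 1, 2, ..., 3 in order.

Answer: 1 3 2

Derivation:
Gen 1 (s2): strand 2 crosses over strand 3. Perm now: [1 3 2]
Gen 2 (s2): strand 3 crosses over strand 2. Perm now: [1 2 3]
Gen 3 (s2): strand 2 crosses over strand 3. Perm now: [1 3 2]
Gen 4 (s1^-1): strand 1 crosses under strand 3. Perm now: [3 1 2]
Gen 5 (s1^-1): strand 3 crosses under strand 1. Perm now: [1 3 2]
Gen 6 (s2^-1): strand 3 crosses under strand 2. Perm now: [1 2 3]
Gen 7 (s2^-1): strand 2 crosses under strand 3. Perm now: [1 3 2]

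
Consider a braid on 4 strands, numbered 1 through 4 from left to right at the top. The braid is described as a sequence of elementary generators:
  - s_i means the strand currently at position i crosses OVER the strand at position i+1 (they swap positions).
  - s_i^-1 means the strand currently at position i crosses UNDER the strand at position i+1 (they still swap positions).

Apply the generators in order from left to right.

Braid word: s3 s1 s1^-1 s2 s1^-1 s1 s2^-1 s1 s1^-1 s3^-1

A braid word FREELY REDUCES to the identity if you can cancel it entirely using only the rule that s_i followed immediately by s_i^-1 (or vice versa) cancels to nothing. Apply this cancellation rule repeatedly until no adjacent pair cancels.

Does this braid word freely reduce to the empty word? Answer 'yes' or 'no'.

Answer: yes

Derivation:
Gen 1 (s3): push. Stack: [s3]
Gen 2 (s1): push. Stack: [s3 s1]
Gen 3 (s1^-1): cancels prior s1. Stack: [s3]
Gen 4 (s2): push. Stack: [s3 s2]
Gen 5 (s1^-1): push. Stack: [s3 s2 s1^-1]
Gen 6 (s1): cancels prior s1^-1. Stack: [s3 s2]
Gen 7 (s2^-1): cancels prior s2. Stack: [s3]
Gen 8 (s1): push. Stack: [s3 s1]
Gen 9 (s1^-1): cancels prior s1. Stack: [s3]
Gen 10 (s3^-1): cancels prior s3. Stack: []
Reduced word: (empty)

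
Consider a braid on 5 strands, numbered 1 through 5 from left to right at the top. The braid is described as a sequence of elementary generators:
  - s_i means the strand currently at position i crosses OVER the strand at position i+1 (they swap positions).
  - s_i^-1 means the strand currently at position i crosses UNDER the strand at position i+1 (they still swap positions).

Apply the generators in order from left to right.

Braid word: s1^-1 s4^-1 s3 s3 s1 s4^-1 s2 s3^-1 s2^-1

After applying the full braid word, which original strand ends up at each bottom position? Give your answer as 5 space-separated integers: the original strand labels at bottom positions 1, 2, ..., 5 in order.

Answer: 1 4 3 2 5

Derivation:
Gen 1 (s1^-1): strand 1 crosses under strand 2. Perm now: [2 1 3 4 5]
Gen 2 (s4^-1): strand 4 crosses under strand 5. Perm now: [2 1 3 5 4]
Gen 3 (s3): strand 3 crosses over strand 5. Perm now: [2 1 5 3 4]
Gen 4 (s3): strand 5 crosses over strand 3. Perm now: [2 1 3 5 4]
Gen 5 (s1): strand 2 crosses over strand 1. Perm now: [1 2 3 5 4]
Gen 6 (s4^-1): strand 5 crosses under strand 4. Perm now: [1 2 3 4 5]
Gen 7 (s2): strand 2 crosses over strand 3. Perm now: [1 3 2 4 5]
Gen 8 (s3^-1): strand 2 crosses under strand 4. Perm now: [1 3 4 2 5]
Gen 9 (s2^-1): strand 3 crosses under strand 4. Perm now: [1 4 3 2 5]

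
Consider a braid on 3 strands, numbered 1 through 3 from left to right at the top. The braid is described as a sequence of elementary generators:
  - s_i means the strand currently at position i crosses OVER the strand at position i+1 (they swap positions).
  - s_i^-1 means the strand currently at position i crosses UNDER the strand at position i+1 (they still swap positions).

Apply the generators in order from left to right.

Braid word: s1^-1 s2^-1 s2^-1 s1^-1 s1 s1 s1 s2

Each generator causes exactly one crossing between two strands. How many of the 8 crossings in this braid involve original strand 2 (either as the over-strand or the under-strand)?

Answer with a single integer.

Answer: 5

Derivation:
Gen 1: crossing 1x2. Involves strand 2? yes. Count so far: 1
Gen 2: crossing 1x3. Involves strand 2? no. Count so far: 1
Gen 3: crossing 3x1. Involves strand 2? no. Count so far: 1
Gen 4: crossing 2x1. Involves strand 2? yes. Count so far: 2
Gen 5: crossing 1x2. Involves strand 2? yes. Count so far: 3
Gen 6: crossing 2x1. Involves strand 2? yes. Count so far: 4
Gen 7: crossing 1x2. Involves strand 2? yes. Count so far: 5
Gen 8: crossing 1x3. Involves strand 2? no. Count so far: 5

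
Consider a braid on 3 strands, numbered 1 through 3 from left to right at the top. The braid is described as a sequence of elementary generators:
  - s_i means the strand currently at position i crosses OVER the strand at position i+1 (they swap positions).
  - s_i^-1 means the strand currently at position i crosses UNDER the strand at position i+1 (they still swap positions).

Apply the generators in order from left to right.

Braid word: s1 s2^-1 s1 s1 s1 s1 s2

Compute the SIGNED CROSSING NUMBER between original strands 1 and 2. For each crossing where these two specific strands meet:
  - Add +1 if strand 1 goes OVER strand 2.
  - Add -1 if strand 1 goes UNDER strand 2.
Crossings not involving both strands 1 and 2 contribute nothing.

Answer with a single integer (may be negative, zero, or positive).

Answer: 1

Derivation:
Gen 1: 1 over 2. Both 1&2? yes. Contrib: +1. Sum: 1
Gen 2: crossing 1x3. Both 1&2? no. Sum: 1
Gen 3: crossing 2x3. Both 1&2? no. Sum: 1
Gen 4: crossing 3x2. Both 1&2? no. Sum: 1
Gen 5: crossing 2x3. Both 1&2? no. Sum: 1
Gen 6: crossing 3x2. Both 1&2? no. Sum: 1
Gen 7: crossing 3x1. Both 1&2? no. Sum: 1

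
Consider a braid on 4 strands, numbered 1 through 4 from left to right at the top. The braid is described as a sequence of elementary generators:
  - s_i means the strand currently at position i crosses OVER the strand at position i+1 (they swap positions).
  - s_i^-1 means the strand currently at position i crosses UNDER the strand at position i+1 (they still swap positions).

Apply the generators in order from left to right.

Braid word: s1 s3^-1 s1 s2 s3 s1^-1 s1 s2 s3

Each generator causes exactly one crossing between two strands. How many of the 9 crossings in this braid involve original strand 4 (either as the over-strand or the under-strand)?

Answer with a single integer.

Gen 1: crossing 1x2. Involves strand 4? no. Count so far: 0
Gen 2: crossing 3x4. Involves strand 4? yes. Count so far: 1
Gen 3: crossing 2x1. Involves strand 4? no. Count so far: 1
Gen 4: crossing 2x4. Involves strand 4? yes. Count so far: 2
Gen 5: crossing 2x3. Involves strand 4? no. Count so far: 2
Gen 6: crossing 1x4. Involves strand 4? yes. Count so far: 3
Gen 7: crossing 4x1. Involves strand 4? yes. Count so far: 4
Gen 8: crossing 4x3. Involves strand 4? yes. Count so far: 5
Gen 9: crossing 4x2. Involves strand 4? yes. Count so far: 6

Answer: 6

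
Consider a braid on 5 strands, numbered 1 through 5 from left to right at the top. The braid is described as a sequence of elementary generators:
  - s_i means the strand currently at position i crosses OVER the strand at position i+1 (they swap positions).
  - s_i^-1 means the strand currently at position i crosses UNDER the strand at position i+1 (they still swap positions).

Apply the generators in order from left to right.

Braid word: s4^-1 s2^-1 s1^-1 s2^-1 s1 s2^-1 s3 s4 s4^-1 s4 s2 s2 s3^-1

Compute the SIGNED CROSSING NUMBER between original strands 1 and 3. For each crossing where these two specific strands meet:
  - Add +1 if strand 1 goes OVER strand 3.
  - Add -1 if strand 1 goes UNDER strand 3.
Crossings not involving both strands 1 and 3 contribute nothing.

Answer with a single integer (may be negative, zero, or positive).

Answer: 0

Derivation:
Gen 1: crossing 4x5. Both 1&3? no. Sum: 0
Gen 2: crossing 2x3. Both 1&3? no. Sum: 0
Gen 3: 1 under 3. Both 1&3? yes. Contrib: -1. Sum: -1
Gen 4: crossing 1x2. Both 1&3? no. Sum: -1
Gen 5: crossing 3x2. Both 1&3? no. Sum: -1
Gen 6: 3 under 1. Both 1&3? yes. Contrib: +1. Sum: 0
Gen 7: crossing 3x5. Both 1&3? no. Sum: 0
Gen 8: crossing 3x4. Both 1&3? no. Sum: 0
Gen 9: crossing 4x3. Both 1&3? no. Sum: 0
Gen 10: crossing 3x4. Both 1&3? no. Sum: 0
Gen 11: crossing 1x5. Both 1&3? no. Sum: 0
Gen 12: crossing 5x1. Both 1&3? no. Sum: 0
Gen 13: crossing 5x4. Both 1&3? no. Sum: 0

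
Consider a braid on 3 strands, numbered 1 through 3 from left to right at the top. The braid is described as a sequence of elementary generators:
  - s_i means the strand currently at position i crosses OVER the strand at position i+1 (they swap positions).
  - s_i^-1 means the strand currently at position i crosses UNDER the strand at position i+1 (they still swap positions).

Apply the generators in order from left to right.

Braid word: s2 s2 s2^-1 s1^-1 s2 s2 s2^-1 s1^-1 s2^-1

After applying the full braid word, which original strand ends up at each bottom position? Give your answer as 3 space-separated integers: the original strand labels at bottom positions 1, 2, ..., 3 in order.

Gen 1 (s2): strand 2 crosses over strand 3. Perm now: [1 3 2]
Gen 2 (s2): strand 3 crosses over strand 2. Perm now: [1 2 3]
Gen 3 (s2^-1): strand 2 crosses under strand 3. Perm now: [1 3 2]
Gen 4 (s1^-1): strand 1 crosses under strand 3. Perm now: [3 1 2]
Gen 5 (s2): strand 1 crosses over strand 2. Perm now: [3 2 1]
Gen 6 (s2): strand 2 crosses over strand 1. Perm now: [3 1 2]
Gen 7 (s2^-1): strand 1 crosses under strand 2. Perm now: [3 2 1]
Gen 8 (s1^-1): strand 3 crosses under strand 2. Perm now: [2 3 1]
Gen 9 (s2^-1): strand 3 crosses under strand 1. Perm now: [2 1 3]

Answer: 2 1 3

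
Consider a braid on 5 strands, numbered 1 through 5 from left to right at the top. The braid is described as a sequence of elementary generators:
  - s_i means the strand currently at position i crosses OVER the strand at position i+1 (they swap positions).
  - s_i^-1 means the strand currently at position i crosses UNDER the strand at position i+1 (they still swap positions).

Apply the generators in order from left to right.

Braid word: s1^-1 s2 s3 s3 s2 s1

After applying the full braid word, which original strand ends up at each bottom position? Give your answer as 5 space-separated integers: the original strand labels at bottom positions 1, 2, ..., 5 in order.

Gen 1 (s1^-1): strand 1 crosses under strand 2. Perm now: [2 1 3 4 5]
Gen 2 (s2): strand 1 crosses over strand 3. Perm now: [2 3 1 4 5]
Gen 3 (s3): strand 1 crosses over strand 4. Perm now: [2 3 4 1 5]
Gen 4 (s3): strand 4 crosses over strand 1. Perm now: [2 3 1 4 5]
Gen 5 (s2): strand 3 crosses over strand 1. Perm now: [2 1 3 4 5]
Gen 6 (s1): strand 2 crosses over strand 1. Perm now: [1 2 3 4 5]

Answer: 1 2 3 4 5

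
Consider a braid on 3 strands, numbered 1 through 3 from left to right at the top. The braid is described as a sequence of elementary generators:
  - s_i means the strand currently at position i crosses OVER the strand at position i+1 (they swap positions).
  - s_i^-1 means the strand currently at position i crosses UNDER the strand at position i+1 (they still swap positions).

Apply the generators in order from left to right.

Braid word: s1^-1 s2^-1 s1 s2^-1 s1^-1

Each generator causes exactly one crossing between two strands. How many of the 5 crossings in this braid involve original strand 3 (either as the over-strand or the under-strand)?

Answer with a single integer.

Answer: 3

Derivation:
Gen 1: crossing 1x2. Involves strand 3? no. Count so far: 0
Gen 2: crossing 1x3. Involves strand 3? yes. Count so far: 1
Gen 3: crossing 2x3. Involves strand 3? yes. Count so far: 2
Gen 4: crossing 2x1. Involves strand 3? no. Count so far: 2
Gen 5: crossing 3x1. Involves strand 3? yes. Count so far: 3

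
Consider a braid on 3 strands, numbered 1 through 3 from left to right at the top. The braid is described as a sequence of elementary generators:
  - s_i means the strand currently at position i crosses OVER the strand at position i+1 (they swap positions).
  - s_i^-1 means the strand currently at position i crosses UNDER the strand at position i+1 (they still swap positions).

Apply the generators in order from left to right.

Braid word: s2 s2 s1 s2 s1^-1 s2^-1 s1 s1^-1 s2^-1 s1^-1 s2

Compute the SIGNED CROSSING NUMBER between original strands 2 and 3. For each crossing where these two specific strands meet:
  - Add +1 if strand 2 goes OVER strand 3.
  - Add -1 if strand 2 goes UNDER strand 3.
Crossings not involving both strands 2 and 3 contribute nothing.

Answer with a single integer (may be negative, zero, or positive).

Gen 1: 2 over 3. Both 2&3? yes. Contrib: +1. Sum: 1
Gen 2: 3 over 2. Both 2&3? yes. Contrib: -1. Sum: 0
Gen 3: crossing 1x2. Both 2&3? no. Sum: 0
Gen 4: crossing 1x3. Both 2&3? no. Sum: 0
Gen 5: 2 under 3. Both 2&3? yes. Contrib: -1. Sum: -1
Gen 6: crossing 2x1. Both 2&3? no. Sum: -1
Gen 7: crossing 3x1. Both 2&3? no. Sum: -1
Gen 8: crossing 1x3. Both 2&3? no. Sum: -1
Gen 9: crossing 1x2. Both 2&3? no. Sum: -1
Gen 10: 3 under 2. Both 2&3? yes. Contrib: +1. Sum: 0
Gen 11: crossing 3x1. Both 2&3? no. Sum: 0

Answer: 0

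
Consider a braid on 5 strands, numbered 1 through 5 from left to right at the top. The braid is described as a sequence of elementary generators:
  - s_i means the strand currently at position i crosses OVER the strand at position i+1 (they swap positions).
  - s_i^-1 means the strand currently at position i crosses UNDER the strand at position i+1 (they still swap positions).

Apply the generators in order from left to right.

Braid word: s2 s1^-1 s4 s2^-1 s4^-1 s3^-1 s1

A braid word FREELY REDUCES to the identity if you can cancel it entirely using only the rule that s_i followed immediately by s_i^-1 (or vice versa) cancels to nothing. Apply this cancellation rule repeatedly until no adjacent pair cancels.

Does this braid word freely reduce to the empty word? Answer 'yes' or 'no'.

Answer: no

Derivation:
Gen 1 (s2): push. Stack: [s2]
Gen 2 (s1^-1): push. Stack: [s2 s1^-1]
Gen 3 (s4): push. Stack: [s2 s1^-1 s4]
Gen 4 (s2^-1): push. Stack: [s2 s1^-1 s4 s2^-1]
Gen 5 (s4^-1): push. Stack: [s2 s1^-1 s4 s2^-1 s4^-1]
Gen 6 (s3^-1): push. Stack: [s2 s1^-1 s4 s2^-1 s4^-1 s3^-1]
Gen 7 (s1): push. Stack: [s2 s1^-1 s4 s2^-1 s4^-1 s3^-1 s1]
Reduced word: s2 s1^-1 s4 s2^-1 s4^-1 s3^-1 s1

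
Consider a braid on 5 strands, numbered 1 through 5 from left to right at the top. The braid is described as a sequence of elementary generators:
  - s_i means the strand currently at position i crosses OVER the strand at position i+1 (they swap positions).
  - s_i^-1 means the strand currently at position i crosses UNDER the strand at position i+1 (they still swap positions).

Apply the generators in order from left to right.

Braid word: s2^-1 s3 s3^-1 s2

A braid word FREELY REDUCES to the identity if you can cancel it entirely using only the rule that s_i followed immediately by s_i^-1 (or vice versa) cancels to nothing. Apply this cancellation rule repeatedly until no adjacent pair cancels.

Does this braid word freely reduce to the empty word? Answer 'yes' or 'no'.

Answer: yes

Derivation:
Gen 1 (s2^-1): push. Stack: [s2^-1]
Gen 2 (s3): push. Stack: [s2^-1 s3]
Gen 3 (s3^-1): cancels prior s3. Stack: [s2^-1]
Gen 4 (s2): cancels prior s2^-1. Stack: []
Reduced word: (empty)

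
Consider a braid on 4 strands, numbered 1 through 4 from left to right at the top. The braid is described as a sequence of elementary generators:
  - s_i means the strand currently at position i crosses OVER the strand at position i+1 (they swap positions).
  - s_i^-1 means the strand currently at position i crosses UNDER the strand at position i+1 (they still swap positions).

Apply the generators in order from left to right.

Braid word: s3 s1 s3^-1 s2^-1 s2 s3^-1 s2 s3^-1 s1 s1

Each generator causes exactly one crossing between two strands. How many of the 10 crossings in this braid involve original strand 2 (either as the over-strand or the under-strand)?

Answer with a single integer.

Gen 1: crossing 3x4. Involves strand 2? no. Count so far: 0
Gen 2: crossing 1x2. Involves strand 2? yes. Count so far: 1
Gen 3: crossing 4x3. Involves strand 2? no. Count so far: 1
Gen 4: crossing 1x3. Involves strand 2? no. Count so far: 1
Gen 5: crossing 3x1. Involves strand 2? no. Count so far: 1
Gen 6: crossing 3x4. Involves strand 2? no. Count so far: 1
Gen 7: crossing 1x4. Involves strand 2? no. Count so far: 1
Gen 8: crossing 1x3. Involves strand 2? no. Count so far: 1
Gen 9: crossing 2x4. Involves strand 2? yes. Count so far: 2
Gen 10: crossing 4x2. Involves strand 2? yes. Count so far: 3

Answer: 3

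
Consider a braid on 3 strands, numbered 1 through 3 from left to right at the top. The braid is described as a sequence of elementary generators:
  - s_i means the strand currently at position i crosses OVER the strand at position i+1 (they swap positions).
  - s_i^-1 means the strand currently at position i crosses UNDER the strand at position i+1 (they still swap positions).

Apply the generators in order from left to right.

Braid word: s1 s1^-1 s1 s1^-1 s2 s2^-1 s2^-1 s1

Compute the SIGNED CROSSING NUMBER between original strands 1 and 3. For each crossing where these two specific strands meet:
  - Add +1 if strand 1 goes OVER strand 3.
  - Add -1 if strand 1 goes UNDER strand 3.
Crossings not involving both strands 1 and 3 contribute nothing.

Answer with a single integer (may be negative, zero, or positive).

Gen 1: crossing 1x2. Both 1&3? no. Sum: 0
Gen 2: crossing 2x1. Both 1&3? no. Sum: 0
Gen 3: crossing 1x2. Both 1&3? no. Sum: 0
Gen 4: crossing 2x1. Both 1&3? no. Sum: 0
Gen 5: crossing 2x3. Both 1&3? no. Sum: 0
Gen 6: crossing 3x2. Both 1&3? no. Sum: 0
Gen 7: crossing 2x3. Both 1&3? no. Sum: 0
Gen 8: 1 over 3. Both 1&3? yes. Contrib: +1. Sum: 1

Answer: 1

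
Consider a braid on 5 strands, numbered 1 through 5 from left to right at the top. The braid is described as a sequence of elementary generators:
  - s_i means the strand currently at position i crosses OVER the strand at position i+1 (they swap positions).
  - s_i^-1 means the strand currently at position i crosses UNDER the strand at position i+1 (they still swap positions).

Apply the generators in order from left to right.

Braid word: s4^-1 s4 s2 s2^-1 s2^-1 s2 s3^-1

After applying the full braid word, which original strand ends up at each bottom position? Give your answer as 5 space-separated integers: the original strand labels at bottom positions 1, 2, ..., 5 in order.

Gen 1 (s4^-1): strand 4 crosses under strand 5. Perm now: [1 2 3 5 4]
Gen 2 (s4): strand 5 crosses over strand 4. Perm now: [1 2 3 4 5]
Gen 3 (s2): strand 2 crosses over strand 3. Perm now: [1 3 2 4 5]
Gen 4 (s2^-1): strand 3 crosses under strand 2. Perm now: [1 2 3 4 5]
Gen 5 (s2^-1): strand 2 crosses under strand 3. Perm now: [1 3 2 4 5]
Gen 6 (s2): strand 3 crosses over strand 2. Perm now: [1 2 3 4 5]
Gen 7 (s3^-1): strand 3 crosses under strand 4. Perm now: [1 2 4 3 5]

Answer: 1 2 4 3 5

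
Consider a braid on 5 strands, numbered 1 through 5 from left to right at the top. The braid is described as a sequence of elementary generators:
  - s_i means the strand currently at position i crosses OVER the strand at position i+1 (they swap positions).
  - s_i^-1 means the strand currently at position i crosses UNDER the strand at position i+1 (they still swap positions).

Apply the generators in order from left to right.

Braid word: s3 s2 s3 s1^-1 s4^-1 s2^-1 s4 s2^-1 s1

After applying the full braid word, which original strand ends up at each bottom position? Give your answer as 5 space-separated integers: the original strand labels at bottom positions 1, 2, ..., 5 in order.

Answer: 1 4 3 2 5

Derivation:
Gen 1 (s3): strand 3 crosses over strand 4. Perm now: [1 2 4 3 5]
Gen 2 (s2): strand 2 crosses over strand 4. Perm now: [1 4 2 3 5]
Gen 3 (s3): strand 2 crosses over strand 3. Perm now: [1 4 3 2 5]
Gen 4 (s1^-1): strand 1 crosses under strand 4. Perm now: [4 1 3 2 5]
Gen 5 (s4^-1): strand 2 crosses under strand 5. Perm now: [4 1 3 5 2]
Gen 6 (s2^-1): strand 1 crosses under strand 3. Perm now: [4 3 1 5 2]
Gen 7 (s4): strand 5 crosses over strand 2. Perm now: [4 3 1 2 5]
Gen 8 (s2^-1): strand 3 crosses under strand 1. Perm now: [4 1 3 2 5]
Gen 9 (s1): strand 4 crosses over strand 1. Perm now: [1 4 3 2 5]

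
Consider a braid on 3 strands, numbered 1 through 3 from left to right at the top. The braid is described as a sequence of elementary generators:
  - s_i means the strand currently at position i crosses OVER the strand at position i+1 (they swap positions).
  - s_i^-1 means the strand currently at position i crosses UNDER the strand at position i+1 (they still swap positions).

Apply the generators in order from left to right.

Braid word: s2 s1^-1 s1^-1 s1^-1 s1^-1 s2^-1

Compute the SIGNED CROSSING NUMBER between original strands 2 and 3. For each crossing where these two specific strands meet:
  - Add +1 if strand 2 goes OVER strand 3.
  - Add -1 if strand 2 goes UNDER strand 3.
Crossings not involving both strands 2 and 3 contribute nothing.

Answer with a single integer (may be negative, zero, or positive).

Gen 1: 2 over 3. Both 2&3? yes. Contrib: +1. Sum: 1
Gen 2: crossing 1x3. Both 2&3? no. Sum: 1
Gen 3: crossing 3x1. Both 2&3? no. Sum: 1
Gen 4: crossing 1x3. Both 2&3? no. Sum: 1
Gen 5: crossing 3x1. Both 2&3? no. Sum: 1
Gen 6: 3 under 2. Both 2&3? yes. Contrib: +1. Sum: 2

Answer: 2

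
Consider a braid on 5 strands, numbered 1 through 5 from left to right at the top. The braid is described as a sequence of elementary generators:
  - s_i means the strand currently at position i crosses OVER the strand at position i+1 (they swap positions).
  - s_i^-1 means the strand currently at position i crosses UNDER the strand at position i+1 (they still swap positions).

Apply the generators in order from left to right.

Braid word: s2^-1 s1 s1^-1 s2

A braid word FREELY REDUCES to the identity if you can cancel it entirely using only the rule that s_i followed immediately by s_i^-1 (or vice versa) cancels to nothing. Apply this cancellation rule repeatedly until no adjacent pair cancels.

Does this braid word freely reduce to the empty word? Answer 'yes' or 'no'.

Gen 1 (s2^-1): push. Stack: [s2^-1]
Gen 2 (s1): push. Stack: [s2^-1 s1]
Gen 3 (s1^-1): cancels prior s1. Stack: [s2^-1]
Gen 4 (s2): cancels prior s2^-1. Stack: []
Reduced word: (empty)

Answer: yes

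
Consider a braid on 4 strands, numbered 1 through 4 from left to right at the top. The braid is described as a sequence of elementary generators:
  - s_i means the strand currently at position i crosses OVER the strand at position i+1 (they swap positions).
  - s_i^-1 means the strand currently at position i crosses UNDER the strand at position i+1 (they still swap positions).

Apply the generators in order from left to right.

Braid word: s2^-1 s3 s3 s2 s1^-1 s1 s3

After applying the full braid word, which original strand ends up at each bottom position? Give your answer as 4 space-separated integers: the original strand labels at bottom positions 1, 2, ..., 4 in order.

Answer: 1 2 4 3

Derivation:
Gen 1 (s2^-1): strand 2 crosses under strand 3. Perm now: [1 3 2 4]
Gen 2 (s3): strand 2 crosses over strand 4. Perm now: [1 3 4 2]
Gen 3 (s3): strand 4 crosses over strand 2. Perm now: [1 3 2 4]
Gen 4 (s2): strand 3 crosses over strand 2. Perm now: [1 2 3 4]
Gen 5 (s1^-1): strand 1 crosses under strand 2. Perm now: [2 1 3 4]
Gen 6 (s1): strand 2 crosses over strand 1. Perm now: [1 2 3 4]
Gen 7 (s3): strand 3 crosses over strand 4. Perm now: [1 2 4 3]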